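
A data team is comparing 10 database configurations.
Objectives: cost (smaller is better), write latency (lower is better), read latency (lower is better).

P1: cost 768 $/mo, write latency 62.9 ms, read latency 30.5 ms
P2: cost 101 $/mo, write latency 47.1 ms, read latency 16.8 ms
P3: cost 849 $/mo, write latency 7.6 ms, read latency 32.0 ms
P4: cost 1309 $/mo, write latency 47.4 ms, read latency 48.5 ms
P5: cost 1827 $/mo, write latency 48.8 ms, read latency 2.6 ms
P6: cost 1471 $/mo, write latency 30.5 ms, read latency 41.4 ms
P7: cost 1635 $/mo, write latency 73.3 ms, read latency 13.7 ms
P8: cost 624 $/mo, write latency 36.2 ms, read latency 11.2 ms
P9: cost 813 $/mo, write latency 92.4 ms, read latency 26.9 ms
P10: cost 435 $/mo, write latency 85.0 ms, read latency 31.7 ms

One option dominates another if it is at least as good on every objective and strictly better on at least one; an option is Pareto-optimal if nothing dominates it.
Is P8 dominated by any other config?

No

P1: worse on cost (768 vs 624).
P2: worse on write latency (47.1 vs 36.2).
P3: worse on cost (849 vs 624).
P4: worse on cost (1309 vs 624).
P5: worse on cost (1827 vs 624).
P6: worse on cost (1471 vs 624).
P7: worse on cost (1635 vs 624).
P9: worse on cost (813 vs 624).
P10: worse on write latency (85.0 vs 36.2).
No option is at least as good as P8 on every objective and strictly better on one.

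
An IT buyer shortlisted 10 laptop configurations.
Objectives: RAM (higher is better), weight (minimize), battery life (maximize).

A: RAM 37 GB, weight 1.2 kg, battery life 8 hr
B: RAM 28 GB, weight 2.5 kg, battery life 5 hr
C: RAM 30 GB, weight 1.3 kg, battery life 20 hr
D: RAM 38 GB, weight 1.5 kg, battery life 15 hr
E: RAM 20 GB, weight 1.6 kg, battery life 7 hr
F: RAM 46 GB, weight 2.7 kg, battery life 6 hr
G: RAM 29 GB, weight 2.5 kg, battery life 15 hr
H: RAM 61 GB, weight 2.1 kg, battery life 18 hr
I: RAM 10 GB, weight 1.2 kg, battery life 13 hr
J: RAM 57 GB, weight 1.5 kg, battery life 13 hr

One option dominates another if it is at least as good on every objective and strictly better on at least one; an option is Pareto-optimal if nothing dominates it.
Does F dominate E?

No

F vs E: F is worse on weight (2.7 vs 1.6), so it does not dominate E.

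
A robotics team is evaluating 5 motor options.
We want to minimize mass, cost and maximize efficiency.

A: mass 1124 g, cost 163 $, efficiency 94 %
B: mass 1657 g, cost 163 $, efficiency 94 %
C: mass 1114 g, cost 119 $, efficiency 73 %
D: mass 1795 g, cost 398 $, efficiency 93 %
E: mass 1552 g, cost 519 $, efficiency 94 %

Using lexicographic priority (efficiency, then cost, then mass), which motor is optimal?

First maximize efficiency: best is 94, kept {A, B, E}.
Then minimize cost: best is 163, kept {A, B}.
Then minimize mass: best is 1124, kept {A}.

A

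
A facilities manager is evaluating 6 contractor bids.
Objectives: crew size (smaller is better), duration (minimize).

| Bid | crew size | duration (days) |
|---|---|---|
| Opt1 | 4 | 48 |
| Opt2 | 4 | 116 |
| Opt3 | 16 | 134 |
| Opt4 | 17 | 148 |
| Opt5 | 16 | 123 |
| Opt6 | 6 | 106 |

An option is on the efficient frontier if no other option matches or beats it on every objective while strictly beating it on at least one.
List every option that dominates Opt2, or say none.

Opt1

Opt1: crew size 4≤4, duration 48≤116 — dominates Opt2.
Others (Opt3, Opt4, Opt5, Opt6) are each worse than Opt2 on at least one objective.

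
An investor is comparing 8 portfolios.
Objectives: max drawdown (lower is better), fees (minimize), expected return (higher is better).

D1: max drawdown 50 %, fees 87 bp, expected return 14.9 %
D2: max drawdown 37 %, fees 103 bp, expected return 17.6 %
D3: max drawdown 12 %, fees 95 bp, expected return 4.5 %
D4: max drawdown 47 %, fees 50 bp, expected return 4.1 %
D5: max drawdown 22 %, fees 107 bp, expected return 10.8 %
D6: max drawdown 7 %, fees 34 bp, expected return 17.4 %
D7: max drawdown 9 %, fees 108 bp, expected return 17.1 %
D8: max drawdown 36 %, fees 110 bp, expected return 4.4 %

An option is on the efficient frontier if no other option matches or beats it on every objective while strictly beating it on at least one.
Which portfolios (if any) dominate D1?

D6: max drawdown 7≤50, fees 34≤87, expected return 17.4≥14.9 — dominates D1.
Others (D2, D3, D4, D5, D7, D8) are each worse than D1 on at least one objective.

D6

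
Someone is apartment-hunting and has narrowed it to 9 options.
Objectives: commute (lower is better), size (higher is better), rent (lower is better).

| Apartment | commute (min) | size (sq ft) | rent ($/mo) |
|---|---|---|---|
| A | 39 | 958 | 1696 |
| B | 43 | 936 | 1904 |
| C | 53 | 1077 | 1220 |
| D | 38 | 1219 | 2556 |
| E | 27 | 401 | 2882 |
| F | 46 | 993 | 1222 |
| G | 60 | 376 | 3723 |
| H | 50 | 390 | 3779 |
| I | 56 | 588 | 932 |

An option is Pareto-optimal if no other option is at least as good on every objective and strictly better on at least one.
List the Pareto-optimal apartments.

A: not dominated.
B: dominated by A (commute 39≤43, size 958≥936, rent 1696≤1904).
C: not dominated.
D: not dominated (best size).
E: not dominated (best commute).
F: not dominated.
G: dominated by A (commute 39≤60, size 958≥376, rent 1696≤3723).
H: dominated by A (commute 39≤50, size 958≥390, rent 1696≤3779).
I: not dominated (best rent).

A, C, D, E, F, I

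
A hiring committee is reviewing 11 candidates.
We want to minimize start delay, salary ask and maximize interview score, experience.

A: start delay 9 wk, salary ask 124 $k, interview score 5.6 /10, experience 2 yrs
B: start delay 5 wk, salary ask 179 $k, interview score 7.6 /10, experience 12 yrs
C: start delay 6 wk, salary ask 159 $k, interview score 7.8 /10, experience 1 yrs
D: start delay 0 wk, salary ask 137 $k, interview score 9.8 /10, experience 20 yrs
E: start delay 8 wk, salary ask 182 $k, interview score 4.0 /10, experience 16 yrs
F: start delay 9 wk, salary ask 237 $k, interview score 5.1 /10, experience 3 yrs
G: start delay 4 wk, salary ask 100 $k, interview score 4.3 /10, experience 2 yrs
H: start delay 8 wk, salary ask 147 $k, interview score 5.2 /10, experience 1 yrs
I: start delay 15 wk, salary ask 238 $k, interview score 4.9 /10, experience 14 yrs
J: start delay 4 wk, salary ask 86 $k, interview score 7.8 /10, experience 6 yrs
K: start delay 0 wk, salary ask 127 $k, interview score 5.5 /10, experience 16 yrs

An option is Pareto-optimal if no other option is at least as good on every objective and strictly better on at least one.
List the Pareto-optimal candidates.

D, J, K

A: dominated by J (start delay 4≤9, salary ask 86≤124, interview score 7.8≥5.6, experience 6≥2).
B: dominated by D (start delay 0≤5, salary ask 137≤179, interview score 9.8≥7.6, experience 20≥12).
C: dominated by D (start delay 0≤6, salary ask 137≤159, interview score 9.8≥7.8, experience 20≥1).
D: not dominated (best interview score).
E: dominated by D (start delay 0≤8, salary ask 137≤182, interview score 9.8≥4.0, experience 20≥16).
F: dominated by B (start delay 5≤9, salary ask 179≤237, interview score 7.6≥5.1, experience 12≥3).
G: dominated by J (start delay 4≤4, salary ask 86≤100, interview score 7.8≥4.3, experience 6≥2).
H: dominated by D (start delay 0≤8, salary ask 137≤147, interview score 9.8≥5.2, experience 20≥1).
I: dominated by D (start delay 0≤15, salary ask 137≤238, interview score 9.8≥4.9, experience 20≥14).
J: not dominated (best salary ask).
K: not dominated.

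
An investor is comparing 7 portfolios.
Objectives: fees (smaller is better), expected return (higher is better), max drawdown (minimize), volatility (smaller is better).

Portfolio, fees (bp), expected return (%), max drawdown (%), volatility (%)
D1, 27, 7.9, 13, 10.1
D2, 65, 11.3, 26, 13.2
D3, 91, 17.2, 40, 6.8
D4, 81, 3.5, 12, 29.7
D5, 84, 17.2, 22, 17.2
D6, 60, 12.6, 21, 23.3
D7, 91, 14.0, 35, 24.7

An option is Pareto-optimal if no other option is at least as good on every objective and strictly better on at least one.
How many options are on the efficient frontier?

D1: not dominated (best fees).
D2: not dominated.
D3: not dominated (best volatility).
D4: not dominated (best max drawdown).
D5: not dominated.
D6: not dominated.
D7: dominated by D5 (fees 84≤91, expected return 17.2≥14.0, max drawdown 22≤35, volatility 17.2≤24.7).
Pareto-optimal: D1, D2, D3, D4, D5, D6 → 6.

6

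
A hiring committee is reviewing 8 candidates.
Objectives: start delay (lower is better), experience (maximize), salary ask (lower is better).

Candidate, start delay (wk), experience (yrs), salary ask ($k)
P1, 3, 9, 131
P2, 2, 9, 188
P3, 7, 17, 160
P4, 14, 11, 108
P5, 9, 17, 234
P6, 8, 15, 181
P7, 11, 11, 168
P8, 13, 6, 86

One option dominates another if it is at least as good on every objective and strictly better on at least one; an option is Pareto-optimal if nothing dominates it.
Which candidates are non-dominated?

P1, P2, P3, P4, P8

P1: not dominated.
P2: not dominated (best start delay).
P3: not dominated.
P4: not dominated.
P5: dominated by P3 (start delay 7≤9, experience 17≥17, salary ask 160≤234).
P6: dominated by P3 (start delay 7≤8, experience 17≥15, salary ask 160≤181).
P7: dominated by P3 (start delay 7≤11, experience 17≥11, salary ask 160≤168).
P8: not dominated (best salary ask).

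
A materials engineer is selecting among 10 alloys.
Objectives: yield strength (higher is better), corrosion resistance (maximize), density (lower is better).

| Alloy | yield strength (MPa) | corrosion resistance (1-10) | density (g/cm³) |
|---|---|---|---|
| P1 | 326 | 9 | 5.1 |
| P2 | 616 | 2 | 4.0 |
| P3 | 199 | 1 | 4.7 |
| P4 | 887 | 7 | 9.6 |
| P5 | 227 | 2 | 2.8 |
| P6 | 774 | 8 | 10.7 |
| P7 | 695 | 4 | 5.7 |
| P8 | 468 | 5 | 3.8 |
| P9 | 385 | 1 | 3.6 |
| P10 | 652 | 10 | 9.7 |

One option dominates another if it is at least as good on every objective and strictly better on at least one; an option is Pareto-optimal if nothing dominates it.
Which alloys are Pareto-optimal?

P1: not dominated.
P2: not dominated.
P3: dominated by P2 (yield strength 616≥199, corrosion resistance 2≥1, density 4.0≤4.7).
P4: not dominated (best yield strength).
P5: not dominated (best density).
P6: not dominated.
P7: not dominated.
P8: not dominated.
P9: not dominated.
P10: not dominated (best corrosion resistance).

P1, P2, P4, P5, P6, P7, P8, P9, P10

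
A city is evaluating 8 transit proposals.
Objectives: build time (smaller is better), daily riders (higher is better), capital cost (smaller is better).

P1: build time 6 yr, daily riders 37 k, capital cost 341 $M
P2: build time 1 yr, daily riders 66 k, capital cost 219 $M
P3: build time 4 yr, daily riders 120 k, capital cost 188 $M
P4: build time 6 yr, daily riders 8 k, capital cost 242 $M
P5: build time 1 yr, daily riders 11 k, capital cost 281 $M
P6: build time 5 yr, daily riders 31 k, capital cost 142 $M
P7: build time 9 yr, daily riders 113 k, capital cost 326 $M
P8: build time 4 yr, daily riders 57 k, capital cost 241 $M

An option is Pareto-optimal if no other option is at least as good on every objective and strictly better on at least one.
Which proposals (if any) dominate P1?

P2: build time 1≤6, daily riders 66≥37, capital cost 219≤341 — dominates P1.
P3: build time 4≤6, daily riders 120≥37, capital cost 188≤341 — dominates P1.
P8: build time 4≤6, daily riders 57≥37, capital cost 241≤341 — dominates P1.
Others (P4, P5, P6, P7) are each worse than P1 on at least one objective.

P2, P3, P8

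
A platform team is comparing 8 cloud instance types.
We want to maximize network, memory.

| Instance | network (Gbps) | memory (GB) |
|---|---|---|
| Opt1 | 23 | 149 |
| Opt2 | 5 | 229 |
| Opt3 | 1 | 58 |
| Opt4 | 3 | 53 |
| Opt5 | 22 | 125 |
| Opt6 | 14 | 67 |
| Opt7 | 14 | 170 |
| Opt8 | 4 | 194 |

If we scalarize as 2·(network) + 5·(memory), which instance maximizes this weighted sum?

Opt1: 2·23 + 5·149 = 791
Opt2: 2·5 + 5·229 = 1155
Opt3: 2·1 + 5·58 = 292
Opt4: 2·3 + 5·53 = 271
Opt5: 2·22 + 5·125 = 669
Opt6: 2·14 + 5·67 = 363
Opt7: 2·14 + 5·170 = 878
Opt8: 2·4 + 5·194 = 978
Highest: Opt2 at 1155.

Opt2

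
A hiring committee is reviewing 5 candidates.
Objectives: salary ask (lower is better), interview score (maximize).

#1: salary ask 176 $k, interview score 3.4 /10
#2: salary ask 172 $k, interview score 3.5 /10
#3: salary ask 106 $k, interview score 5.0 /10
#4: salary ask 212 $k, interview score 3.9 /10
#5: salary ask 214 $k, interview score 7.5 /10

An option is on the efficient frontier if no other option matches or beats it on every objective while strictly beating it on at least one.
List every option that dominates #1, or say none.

#2: salary ask 172≤176, interview score 3.5≥3.4 — dominates #1.
#3: salary ask 106≤176, interview score 5.0≥3.4 — dominates #1.
Others (#4, #5) are each worse than #1 on at least one objective.

#2, #3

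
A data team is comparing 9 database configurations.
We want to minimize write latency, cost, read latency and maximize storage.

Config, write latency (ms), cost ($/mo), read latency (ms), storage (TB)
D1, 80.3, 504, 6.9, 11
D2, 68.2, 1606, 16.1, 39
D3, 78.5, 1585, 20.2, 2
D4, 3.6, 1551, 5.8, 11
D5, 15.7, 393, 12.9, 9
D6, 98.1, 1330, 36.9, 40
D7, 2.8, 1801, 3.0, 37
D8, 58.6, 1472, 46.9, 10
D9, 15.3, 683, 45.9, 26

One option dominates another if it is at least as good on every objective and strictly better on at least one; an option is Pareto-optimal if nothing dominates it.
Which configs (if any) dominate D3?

D4, D5

D4: write latency 3.6≤78.5, cost 1551≤1585, read latency 5.8≤20.2, storage 11≥2 — dominates D3.
D5: write latency 15.7≤78.5, cost 393≤1585, read latency 12.9≤20.2, storage 9≥2 — dominates D3.
Others (D1, D2, D6, D7, D8, D9) are each worse than D3 on at least one objective.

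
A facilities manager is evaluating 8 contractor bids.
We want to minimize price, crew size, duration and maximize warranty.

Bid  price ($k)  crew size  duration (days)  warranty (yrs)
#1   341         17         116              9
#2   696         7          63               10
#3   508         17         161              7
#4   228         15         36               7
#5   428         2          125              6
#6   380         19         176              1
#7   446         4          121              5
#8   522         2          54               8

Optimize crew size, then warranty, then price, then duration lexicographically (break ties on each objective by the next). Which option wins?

#8

First minimize crew size: best is 2, kept {#5, #8}.
Then maximize warranty: best is 8, kept {#8}.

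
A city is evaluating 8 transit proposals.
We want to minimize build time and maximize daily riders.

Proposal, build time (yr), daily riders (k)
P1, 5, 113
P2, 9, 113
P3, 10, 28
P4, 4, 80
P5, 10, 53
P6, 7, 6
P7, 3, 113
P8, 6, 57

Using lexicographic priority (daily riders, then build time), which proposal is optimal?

P7

First maximize daily riders: best is 113, kept {P1, P2, P7}.
Then minimize build time: best is 3, kept {P7}.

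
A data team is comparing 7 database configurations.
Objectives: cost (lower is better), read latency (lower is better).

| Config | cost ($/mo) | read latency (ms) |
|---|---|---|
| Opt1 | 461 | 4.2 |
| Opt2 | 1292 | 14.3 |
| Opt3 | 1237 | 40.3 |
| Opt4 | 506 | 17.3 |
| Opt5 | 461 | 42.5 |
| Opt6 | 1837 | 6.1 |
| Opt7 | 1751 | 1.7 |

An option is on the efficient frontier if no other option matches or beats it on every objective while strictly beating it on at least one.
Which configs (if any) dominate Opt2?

Opt1

Opt1: cost 461≤1292, read latency 4.2≤14.3 — dominates Opt2.
Others (Opt3, Opt4, Opt5, Opt6, Opt7) are each worse than Opt2 on at least one objective.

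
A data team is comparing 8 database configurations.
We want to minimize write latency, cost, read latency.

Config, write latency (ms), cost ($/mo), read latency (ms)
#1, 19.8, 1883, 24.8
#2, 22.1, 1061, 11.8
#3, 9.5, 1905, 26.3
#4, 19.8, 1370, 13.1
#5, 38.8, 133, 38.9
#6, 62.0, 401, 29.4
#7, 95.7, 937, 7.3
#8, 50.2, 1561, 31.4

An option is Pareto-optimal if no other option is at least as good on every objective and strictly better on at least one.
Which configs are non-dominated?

#2, #3, #4, #5, #6, #7

#1: dominated by #4 (write latency 19.8≤19.8, cost 1370≤1883, read latency 13.1≤24.8).
#2: not dominated.
#3: not dominated (best write latency).
#4: not dominated.
#5: not dominated (best cost).
#6: not dominated.
#7: not dominated (best read latency).
#8: dominated by #2 (write latency 22.1≤50.2, cost 1061≤1561, read latency 11.8≤31.4).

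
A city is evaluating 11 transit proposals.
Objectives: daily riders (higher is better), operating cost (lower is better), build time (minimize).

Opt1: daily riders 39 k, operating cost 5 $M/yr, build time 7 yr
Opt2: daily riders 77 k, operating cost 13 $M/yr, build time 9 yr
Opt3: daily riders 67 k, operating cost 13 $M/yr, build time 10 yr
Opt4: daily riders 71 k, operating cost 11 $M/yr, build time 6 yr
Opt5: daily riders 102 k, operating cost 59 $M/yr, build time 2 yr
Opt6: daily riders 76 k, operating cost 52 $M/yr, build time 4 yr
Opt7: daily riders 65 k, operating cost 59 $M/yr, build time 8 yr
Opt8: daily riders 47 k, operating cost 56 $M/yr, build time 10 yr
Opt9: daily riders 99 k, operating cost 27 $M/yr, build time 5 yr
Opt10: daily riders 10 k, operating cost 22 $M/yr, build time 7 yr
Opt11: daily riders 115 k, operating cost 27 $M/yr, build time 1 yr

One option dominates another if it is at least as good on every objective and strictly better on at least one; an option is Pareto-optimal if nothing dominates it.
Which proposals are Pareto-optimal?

Opt1, Opt2, Opt4, Opt11

Opt1: not dominated (best operating cost).
Opt2: not dominated.
Opt3: dominated by Opt2 (daily riders 77≥67, operating cost 13≤13, build time 9≤10).
Opt4: not dominated.
Opt5: dominated by Opt11 (daily riders 115≥102, operating cost 27≤59, build time 1≤2).
Opt6: dominated by Opt11 (daily riders 115≥76, operating cost 27≤52, build time 1≤4).
Opt7: dominated by Opt4 (daily riders 71≥65, operating cost 11≤59, build time 6≤8).
Opt8: dominated by Opt2 (daily riders 77≥47, operating cost 13≤56, build time 9≤10).
Opt9: dominated by Opt11 (daily riders 115≥99, operating cost 27≤27, build time 1≤5).
Opt10: dominated by Opt1 (daily riders 39≥10, operating cost 5≤22, build time 7≤7).
Opt11: not dominated (best daily riders).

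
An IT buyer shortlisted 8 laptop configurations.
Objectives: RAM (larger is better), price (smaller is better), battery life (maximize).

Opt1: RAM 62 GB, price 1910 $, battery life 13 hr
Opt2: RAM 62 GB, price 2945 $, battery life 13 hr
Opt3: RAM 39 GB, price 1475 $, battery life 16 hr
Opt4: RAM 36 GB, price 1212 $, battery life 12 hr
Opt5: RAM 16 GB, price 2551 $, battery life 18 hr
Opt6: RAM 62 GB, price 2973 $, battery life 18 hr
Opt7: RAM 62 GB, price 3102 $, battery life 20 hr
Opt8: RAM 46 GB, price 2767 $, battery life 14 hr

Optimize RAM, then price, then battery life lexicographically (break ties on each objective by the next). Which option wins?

First maximize RAM: best is 62, kept {Opt1, Opt2, Opt6, Opt7}.
Then minimize price: best is 1910, kept {Opt1}.

Opt1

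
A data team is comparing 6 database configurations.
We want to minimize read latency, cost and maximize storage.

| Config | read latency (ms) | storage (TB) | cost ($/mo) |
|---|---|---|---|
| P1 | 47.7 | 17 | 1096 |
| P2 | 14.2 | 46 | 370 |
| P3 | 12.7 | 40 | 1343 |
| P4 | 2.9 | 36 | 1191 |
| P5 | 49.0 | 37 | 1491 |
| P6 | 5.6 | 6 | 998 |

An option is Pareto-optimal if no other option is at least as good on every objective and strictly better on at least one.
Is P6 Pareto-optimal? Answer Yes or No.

Yes

P1: worse on read latency (47.7 vs 5.6).
P2: worse on read latency (14.2 vs 5.6).
P3: worse on read latency (12.7 vs 5.6).
P4: worse on cost (1191 vs 998).
P5: worse on read latency (49.0 vs 5.6).
No option is at least as good as P6 on every objective and strictly better on one.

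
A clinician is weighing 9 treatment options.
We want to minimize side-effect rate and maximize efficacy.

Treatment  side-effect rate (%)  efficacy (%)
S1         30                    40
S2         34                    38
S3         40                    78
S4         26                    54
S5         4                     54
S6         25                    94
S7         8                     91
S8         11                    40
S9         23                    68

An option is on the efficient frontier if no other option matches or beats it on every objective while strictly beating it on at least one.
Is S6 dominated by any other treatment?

No

S1: worse on side-effect rate (30 vs 25).
S2: worse on side-effect rate (34 vs 25).
S3: worse on side-effect rate (40 vs 25).
S4: worse on side-effect rate (26 vs 25).
S5: worse on efficacy (54 vs 94).
S7: worse on efficacy (91 vs 94).
S8: worse on efficacy (40 vs 94).
S9: worse on efficacy (68 vs 94).
No option is at least as good as S6 on every objective and strictly better on one.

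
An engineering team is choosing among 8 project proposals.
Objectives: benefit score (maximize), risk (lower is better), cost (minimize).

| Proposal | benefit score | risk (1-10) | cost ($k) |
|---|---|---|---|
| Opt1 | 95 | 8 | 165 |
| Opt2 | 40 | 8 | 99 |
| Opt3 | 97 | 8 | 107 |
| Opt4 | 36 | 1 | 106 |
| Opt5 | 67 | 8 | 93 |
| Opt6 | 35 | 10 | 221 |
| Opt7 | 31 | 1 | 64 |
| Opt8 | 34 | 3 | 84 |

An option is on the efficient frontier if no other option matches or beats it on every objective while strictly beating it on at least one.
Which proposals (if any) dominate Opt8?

none

Opt1: worse on risk (8 vs 3).
Opt2: worse on risk (8 vs 3).
Opt3: worse on risk (8 vs 3).
Opt4: worse on cost (106 vs 84).
Opt5: worse on risk (8 vs 3).
Opt6: worse on risk (10 vs 3).
Opt7: worse on benefit score (31 vs 34).
No option dominates Opt8.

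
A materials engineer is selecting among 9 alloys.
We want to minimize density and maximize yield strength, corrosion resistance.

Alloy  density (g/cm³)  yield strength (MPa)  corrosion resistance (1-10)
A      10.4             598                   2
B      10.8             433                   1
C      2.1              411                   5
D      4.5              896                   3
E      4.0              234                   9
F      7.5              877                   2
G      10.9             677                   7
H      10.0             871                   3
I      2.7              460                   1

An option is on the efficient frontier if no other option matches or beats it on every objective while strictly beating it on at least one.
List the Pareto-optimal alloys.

C, D, E, G, I

A: dominated by D (density 4.5≤10.4, yield strength 896≥598, corrosion resistance 3≥2).
B: dominated by A (density 10.4≤10.8, yield strength 598≥433, corrosion resistance 2≥1).
C: not dominated (best density).
D: not dominated (best yield strength).
E: not dominated (best corrosion resistance).
F: dominated by D (density 4.5≤7.5, yield strength 896≥877, corrosion resistance 3≥2).
G: not dominated.
H: dominated by D (density 4.5≤10.0, yield strength 896≥871, corrosion resistance 3≥3).
I: not dominated.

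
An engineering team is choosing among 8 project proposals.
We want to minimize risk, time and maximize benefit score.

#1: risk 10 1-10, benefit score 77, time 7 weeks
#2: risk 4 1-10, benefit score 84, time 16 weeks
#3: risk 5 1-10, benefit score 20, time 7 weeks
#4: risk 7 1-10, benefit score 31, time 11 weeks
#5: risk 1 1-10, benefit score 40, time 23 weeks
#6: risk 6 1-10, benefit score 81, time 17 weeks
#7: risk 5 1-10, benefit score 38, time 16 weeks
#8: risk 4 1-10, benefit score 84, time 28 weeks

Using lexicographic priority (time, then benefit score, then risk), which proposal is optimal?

First minimize time: best is 7, kept {#1, #3}.
Then maximize benefit score: best is 77, kept {#1}.

#1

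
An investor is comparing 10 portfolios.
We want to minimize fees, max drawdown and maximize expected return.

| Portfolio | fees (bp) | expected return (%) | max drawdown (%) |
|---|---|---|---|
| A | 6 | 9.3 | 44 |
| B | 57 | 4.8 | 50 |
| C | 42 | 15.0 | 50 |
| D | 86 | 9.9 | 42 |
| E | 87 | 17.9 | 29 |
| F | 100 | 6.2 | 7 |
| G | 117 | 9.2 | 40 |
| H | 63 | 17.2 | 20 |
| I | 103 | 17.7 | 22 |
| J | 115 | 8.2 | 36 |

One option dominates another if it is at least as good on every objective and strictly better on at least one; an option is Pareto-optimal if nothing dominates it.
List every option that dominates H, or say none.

A: worse on expected return (9.3 vs 17.2).
B: worse on expected return (4.8 vs 17.2).
C: worse on expected return (15.0 vs 17.2).
D: worse on fees (86 vs 63).
E: worse on fees (87 vs 63).
F: worse on fees (100 vs 63).
G: worse on fees (117 vs 63).
I: worse on fees (103 vs 63).
J: worse on fees (115 vs 63).
No option dominates H.

none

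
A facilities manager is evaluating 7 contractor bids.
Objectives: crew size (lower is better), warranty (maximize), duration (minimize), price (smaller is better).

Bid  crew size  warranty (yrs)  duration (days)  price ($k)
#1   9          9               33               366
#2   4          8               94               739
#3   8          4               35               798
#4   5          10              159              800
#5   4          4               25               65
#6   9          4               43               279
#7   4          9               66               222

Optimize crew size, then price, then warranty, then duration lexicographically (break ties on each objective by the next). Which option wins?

First minimize crew size: best is 4, kept {#2, #5, #7}.
Then minimize price: best is 65, kept {#5}.

#5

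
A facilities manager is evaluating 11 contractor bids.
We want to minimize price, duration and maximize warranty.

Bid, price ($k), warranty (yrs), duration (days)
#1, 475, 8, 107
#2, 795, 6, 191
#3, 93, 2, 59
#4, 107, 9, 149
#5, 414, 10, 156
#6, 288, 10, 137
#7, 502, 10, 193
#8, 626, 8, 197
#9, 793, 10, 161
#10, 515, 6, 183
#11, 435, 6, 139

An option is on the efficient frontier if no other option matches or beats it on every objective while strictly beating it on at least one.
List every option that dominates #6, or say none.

none

#1: worse on price (475 vs 288).
#2: worse on price (795 vs 288).
#3: worse on warranty (2 vs 10).
#4: worse on warranty (9 vs 10).
#5: worse on price (414 vs 288).
#7: worse on price (502 vs 288).
#8: worse on price (626 vs 288).
#9: worse on price (793 vs 288).
#10: worse on price (515 vs 288).
#11: worse on price (435 vs 288).
No option dominates #6.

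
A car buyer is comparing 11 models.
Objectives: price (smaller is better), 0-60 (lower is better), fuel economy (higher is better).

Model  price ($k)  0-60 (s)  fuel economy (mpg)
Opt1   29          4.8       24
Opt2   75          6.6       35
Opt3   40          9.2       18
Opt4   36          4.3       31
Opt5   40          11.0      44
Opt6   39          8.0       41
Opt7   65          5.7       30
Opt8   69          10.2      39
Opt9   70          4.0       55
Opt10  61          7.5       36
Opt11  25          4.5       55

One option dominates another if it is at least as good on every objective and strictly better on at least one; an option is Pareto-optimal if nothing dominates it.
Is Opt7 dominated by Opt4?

Yes

Opt4 vs Opt7: price 36≤65, 0-60 4.3≤5.7, fuel economy 31≥30 — Opt4 is at least as good on every objective with at least one strict improvement.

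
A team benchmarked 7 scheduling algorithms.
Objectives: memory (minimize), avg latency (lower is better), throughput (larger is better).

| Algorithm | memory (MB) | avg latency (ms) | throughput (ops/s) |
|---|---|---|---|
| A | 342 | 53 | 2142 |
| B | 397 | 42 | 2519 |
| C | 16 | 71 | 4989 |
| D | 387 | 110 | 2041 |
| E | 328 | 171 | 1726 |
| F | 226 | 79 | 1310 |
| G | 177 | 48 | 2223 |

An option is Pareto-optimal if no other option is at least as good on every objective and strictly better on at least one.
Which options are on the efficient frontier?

B, C, G

A: dominated by G (memory 177≤342, avg latency 48≤53, throughput 2223≥2142).
B: not dominated (best avg latency).
C: not dominated (best memory).
D: dominated by A (memory 342≤387, avg latency 53≤110, throughput 2142≥2041).
E: dominated by C (memory 16≤328, avg latency 71≤171, throughput 4989≥1726).
F: dominated by C (memory 16≤226, avg latency 71≤79, throughput 4989≥1310).
G: not dominated.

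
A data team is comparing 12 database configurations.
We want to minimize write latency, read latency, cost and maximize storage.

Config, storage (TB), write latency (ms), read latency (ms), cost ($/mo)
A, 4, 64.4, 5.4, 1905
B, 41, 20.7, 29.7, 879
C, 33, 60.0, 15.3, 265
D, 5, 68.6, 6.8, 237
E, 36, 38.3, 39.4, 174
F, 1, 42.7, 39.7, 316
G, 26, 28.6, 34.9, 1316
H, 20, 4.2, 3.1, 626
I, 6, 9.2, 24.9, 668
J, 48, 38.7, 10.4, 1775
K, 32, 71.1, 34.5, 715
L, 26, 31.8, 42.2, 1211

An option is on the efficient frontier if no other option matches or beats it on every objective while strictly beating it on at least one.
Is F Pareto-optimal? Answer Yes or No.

E vs F: storage 36≥1, write latency 38.3≤42.7, read latency 39.4≤39.7, cost 174≤316 — E is at least as good on every objective and strictly better on at least one, so E dominates F.

No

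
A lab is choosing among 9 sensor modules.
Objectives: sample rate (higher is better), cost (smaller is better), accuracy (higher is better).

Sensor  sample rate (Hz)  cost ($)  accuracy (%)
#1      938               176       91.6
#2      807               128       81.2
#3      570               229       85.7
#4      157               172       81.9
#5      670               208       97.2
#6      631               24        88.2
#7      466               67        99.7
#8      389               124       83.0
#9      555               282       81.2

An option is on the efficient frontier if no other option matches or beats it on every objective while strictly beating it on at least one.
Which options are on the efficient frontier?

#1, #2, #5, #6, #7

#1: not dominated (best sample rate).
#2: not dominated.
#3: dominated by #1 (sample rate 938≥570, cost 176≤229, accuracy 91.6≥85.7).
#4: dominated by #6 (sample rate 631≥157, cost 24≤172, accuracy 88.2≥81.9).
#5: not dominated.
#6: not dominated (best cost).
#7: not dominated (best accuracy).
#8: dominated by #6 (sample rate 631≥389, cost 24≤124, accuracy 88.2≥83.0).
#9: dominated by #1 (sample rate 938≥555, cost 176≤282, accuracy 91.6≥81.2).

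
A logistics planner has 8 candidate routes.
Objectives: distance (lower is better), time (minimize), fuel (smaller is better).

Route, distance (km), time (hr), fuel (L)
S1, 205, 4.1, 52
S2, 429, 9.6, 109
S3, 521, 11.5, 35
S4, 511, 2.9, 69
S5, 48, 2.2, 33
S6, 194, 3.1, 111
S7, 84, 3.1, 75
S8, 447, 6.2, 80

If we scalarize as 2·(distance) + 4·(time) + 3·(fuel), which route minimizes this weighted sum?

S5

S1: 2·205 + 4·4.1 + 3·52 = 582.4
S2: 2·429 + 4·9.6 + 3·109 = 1223.4
S3: 2·521 + 4·11.5 + 3·35 = 1193.0
S4: 2·511 + 4·2.9 + 3·69 = 1240.6
S5: 2·48 + 4·2.2 + 3·33 = 203.8
S6: 2·194 + 4·3.1 + 3·111 = 733.4
S7: 2·84 + 4·3.1 + 3·75 = 405.4
S8: 2·447 + 4·6.2 + 3·80 = 1158.8
Lowest: S5 at 203.8.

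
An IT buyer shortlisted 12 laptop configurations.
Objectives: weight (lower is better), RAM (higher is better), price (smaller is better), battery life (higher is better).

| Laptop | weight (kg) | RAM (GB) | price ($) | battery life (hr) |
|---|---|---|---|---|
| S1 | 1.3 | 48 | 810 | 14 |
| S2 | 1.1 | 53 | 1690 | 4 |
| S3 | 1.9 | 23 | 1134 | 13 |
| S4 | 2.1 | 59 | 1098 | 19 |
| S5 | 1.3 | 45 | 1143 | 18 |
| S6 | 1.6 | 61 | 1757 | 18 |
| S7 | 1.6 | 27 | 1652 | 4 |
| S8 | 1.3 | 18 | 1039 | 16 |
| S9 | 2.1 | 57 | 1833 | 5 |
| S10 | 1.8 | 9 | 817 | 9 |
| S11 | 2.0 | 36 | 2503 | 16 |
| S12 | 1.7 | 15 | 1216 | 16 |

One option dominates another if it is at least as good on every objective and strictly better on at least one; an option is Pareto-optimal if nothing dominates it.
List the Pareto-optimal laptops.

S1: not dominated (best price).
S2: not dominated (best weight).
S3: dominated by S1 (weight 1.3≤1.9, RAM 48≥23, price 810≤1134, battery life 14≥13).
S4: not dominated (best battery life).
S5: not dominated.
S6: not dominated (best RAM).
S7: dominated by S1 (weight 1.3≤1.6, RAM 48≥27, price 810≤1652, battery life 14≥4).
S8: not dominated.
S9: dominated by S4 (weight 2.1≤2.1, RAM 59≥57, price 1098≤1833, battery life 19≥5).
S10: dominated by S1 (weight 1.3≤1.8, RAM 48≥9, price 810≤817, battery life 14≥9).
S11: dominated by S5 (weight 1.3≤2.0, RAM 45≥36, price 1143≤2503, battery life 18≥16).
S12: dominated by S5 (weight 1.3≤1.7, RAM 45≥15, price 1143≤1216, battery life 18≥16).

S1, S2, S4, S5, S6, S8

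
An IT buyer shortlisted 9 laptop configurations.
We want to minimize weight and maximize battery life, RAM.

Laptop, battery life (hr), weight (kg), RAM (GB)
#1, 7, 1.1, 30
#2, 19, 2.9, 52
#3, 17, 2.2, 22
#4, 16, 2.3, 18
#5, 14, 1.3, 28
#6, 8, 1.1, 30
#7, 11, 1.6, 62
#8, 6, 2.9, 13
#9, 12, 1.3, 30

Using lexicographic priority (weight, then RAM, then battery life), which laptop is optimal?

#6

First minimize weight: best is 1.1, kept {#1, #6}.
Then maximize RAM: best is 30, kept {#1, #6}.
Then maximize battery life: best is 8, kept {#6}.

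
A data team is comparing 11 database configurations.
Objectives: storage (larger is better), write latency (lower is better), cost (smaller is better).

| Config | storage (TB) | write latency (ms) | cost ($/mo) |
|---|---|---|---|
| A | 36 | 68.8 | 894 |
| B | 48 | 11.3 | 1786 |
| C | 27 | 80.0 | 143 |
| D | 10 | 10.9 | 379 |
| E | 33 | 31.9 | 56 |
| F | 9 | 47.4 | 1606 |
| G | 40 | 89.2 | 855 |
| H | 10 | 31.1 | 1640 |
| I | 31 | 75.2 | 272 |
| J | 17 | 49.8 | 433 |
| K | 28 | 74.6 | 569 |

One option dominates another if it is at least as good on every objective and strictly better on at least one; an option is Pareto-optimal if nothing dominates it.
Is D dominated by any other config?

A: worse on write latency (68.8 vs 10.9).
B: worse on write latency (11.3 vs 10.9).
C: worse on write latency (80.0 vs 10.9).
E: worse on write latency (31.9 vs 10.9).
F: worse on storage (9 vs 10).
G: worse on write latency (89.2 vs 10.9).
H: worse on write latency (31.1 vs 10.9).
I: worse on write latency (75.2 vs 10.9).
J: worse on write latency (49.8 vs 10.9).
K: worse on write latency (74.6 vs 10.9).
No option is at least as good as D on every objective and strictly better on one.

No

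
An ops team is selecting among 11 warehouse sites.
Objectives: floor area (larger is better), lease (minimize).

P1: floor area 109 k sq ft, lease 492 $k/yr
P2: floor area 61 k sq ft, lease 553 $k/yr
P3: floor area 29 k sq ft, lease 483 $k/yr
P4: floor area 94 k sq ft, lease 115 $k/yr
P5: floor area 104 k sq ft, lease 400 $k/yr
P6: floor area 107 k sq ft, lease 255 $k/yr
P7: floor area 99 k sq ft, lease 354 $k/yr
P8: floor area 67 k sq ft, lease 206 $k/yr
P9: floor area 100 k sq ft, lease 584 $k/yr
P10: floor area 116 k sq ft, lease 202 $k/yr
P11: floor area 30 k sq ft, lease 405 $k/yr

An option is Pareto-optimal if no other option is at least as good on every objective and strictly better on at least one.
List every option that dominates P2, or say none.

P1, P4, P5, P6, P7, P8, P10

P1: floor area 109≥61, lease 492≤553 — dominates P2.
P4: floor area 94≥61, lease 115≤553 — dominates P2.
P5: floor area 104≥61, lease 400≤553 — dominates P2.
P6: floor area 107≥61, lease 255≤553 — dominates P2.
P7: floor area 99≥61, lease 354≤553 — dominates P2.
P8: floor area 67≥61, lease 206≤553 — dominates P2.
P10: floor area 116≥61, lease 202≤553 — dominates P2.
Others (P3, P9, P11) are each worse than P2 on at least one objective.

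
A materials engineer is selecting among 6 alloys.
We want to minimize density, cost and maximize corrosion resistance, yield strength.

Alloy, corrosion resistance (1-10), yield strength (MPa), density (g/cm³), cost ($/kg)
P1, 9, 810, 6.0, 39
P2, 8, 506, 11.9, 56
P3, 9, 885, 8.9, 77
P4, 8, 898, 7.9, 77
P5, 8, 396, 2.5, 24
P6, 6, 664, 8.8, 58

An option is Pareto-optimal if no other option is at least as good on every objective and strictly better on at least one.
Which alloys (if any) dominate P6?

P1: corrosion resistance 9≥6, yield strength 810≥664, density 6.0≤8.8, cost 39≤58 — dominates P6.
Others (P2, P3, P4, P5) are each worse than P6 on at least one objective.

P1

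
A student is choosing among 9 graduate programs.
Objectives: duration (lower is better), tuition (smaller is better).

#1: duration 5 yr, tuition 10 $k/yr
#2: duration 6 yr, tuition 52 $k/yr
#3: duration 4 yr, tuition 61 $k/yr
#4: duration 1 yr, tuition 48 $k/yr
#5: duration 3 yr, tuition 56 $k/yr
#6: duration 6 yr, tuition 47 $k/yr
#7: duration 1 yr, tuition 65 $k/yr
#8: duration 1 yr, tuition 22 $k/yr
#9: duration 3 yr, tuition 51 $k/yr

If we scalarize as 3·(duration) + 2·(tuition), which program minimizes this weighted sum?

#1: 3·5 + 2·10 = 35
#2: 3·6 + 2·52 = 122
#3: 3·4 + 2·61 = 134
#4: 3·1 + 2·48 = 99
#5: 3·3 + 2·56 = 121
#6: 3·6 + 2·47 = 112
#7: 3·1 + 2·65 = 133
#8: 3·1 + 2·22 = 47
#9: 3·3 + 2·51 = 111
Lowest: #1 at 35.

#1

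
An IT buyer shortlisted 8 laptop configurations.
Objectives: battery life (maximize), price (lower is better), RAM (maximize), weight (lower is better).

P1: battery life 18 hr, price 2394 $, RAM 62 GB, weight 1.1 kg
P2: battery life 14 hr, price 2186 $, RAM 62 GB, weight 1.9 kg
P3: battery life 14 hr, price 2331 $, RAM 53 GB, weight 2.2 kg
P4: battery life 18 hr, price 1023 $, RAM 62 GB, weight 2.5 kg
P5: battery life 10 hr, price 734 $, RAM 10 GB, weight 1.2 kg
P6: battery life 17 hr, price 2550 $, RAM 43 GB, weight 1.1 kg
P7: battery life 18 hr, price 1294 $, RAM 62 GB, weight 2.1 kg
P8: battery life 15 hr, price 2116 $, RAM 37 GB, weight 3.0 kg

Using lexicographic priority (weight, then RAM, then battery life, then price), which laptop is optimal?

First minimize weight: best is 1.1, kept {P1, P6}.
Then maximize RAM: best is 62, kept {P1}.

P1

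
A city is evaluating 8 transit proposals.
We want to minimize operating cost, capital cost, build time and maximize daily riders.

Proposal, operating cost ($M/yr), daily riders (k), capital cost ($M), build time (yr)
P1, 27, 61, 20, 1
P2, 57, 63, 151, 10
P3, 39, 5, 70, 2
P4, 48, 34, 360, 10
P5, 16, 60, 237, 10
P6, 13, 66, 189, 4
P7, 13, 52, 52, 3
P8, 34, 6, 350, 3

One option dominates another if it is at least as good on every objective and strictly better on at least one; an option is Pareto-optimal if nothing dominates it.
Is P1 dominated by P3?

No

P3 vs P1: P3 is worse on operating cost (39 vs 27), so it does not dominate P1.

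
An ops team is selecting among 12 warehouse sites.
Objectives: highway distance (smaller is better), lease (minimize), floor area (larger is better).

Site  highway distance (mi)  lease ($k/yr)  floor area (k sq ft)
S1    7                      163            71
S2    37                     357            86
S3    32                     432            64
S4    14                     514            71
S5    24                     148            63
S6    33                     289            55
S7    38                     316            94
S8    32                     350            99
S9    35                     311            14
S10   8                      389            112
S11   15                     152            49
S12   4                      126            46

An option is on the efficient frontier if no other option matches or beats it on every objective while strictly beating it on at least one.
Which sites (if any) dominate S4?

S1: highway distance 7≤14, lease 163≤514, floor area 71≥71 — dominates S4.
S10: highway distance 8≤14, lease 389≤514, floor area 112≥71 — dominates S4.
Others (S2, S3, S5, S6, S7, S8, S9, S11, S12) are each worse than S4 on at least one objective.

S1, S10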